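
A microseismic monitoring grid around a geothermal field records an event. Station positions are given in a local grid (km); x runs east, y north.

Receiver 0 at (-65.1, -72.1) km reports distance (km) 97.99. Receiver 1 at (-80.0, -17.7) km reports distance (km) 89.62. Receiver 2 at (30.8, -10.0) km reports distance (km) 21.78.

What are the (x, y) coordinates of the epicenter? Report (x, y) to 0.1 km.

x ≈ 9.1 km, y ≈ -8.1 km

Circle about each station: (x + 65.1)² + (y + 72.1)² = 97.99²; (x + 80.0)² + (y + 17.7)² = 89.62²; (x − 30.8)² + (y + 10.0)² = 21.78².
Subtracting pairs of circle equations eliminates x²+y² and gives linear equations (the radical axes):
-29.8 x + 108.8 y = -1152.83
191.8 x + 124.2 y = 739.89
Solving the 2×2 system: x ≈ 9.1, y ≈ -8.1 km.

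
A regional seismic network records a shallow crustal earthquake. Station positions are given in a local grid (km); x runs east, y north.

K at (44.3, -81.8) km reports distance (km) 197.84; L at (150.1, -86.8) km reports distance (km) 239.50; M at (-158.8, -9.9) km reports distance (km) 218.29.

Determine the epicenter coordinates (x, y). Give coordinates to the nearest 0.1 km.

20.5 km east, 114.6 km north

Circle about each station: (x − 44.3)² + (y + 81.8)² = 197.84²; (x − 150.1)² + (y + 86.8)² = 239.50²; (x + 158.8)² + (y + 9.9)² = 218.29².
Subtracting pairs of circle equations eliminates x²+y² and gives linear equations (the radical axes):
211.6 x − 10.0 y = 3190.94
-406.2 x + 143.8 y = 8151.86
Solving the 2×2 system: x ≈ 20.5, y ≈ 114.6 km.
Check against K (with the unrounded x, y): √((x − 44.3)²+(y + 81.8)²) = 197.82 ≈ 197.84 km. ✓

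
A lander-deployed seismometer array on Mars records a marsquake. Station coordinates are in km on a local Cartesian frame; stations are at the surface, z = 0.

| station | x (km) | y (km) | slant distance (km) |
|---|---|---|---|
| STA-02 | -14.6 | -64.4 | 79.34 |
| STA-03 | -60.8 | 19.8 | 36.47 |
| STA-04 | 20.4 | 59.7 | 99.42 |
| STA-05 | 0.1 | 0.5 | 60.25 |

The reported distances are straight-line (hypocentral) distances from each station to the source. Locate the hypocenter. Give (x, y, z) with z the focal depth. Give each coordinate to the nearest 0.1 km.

Each station gives a sphere (x−x_i)² + (y−y_i)² + z² = d_i² (stations at z=0).
Subtracting the STA-02 sphere from STA-03 and STA-04: z² cancels, leaving linear equations in x and y:
-92.4 x + 168.4 y = 4692.93
70.0 x + 248.2 y = -3969.77
Solving: x ≈ -52.800, y ≈ -1.103 km (keep extra digits for the depth step; rounded: -52.8, -1.1).
Then from the STA-02 sphere: z² = 79.34² − (x + 14.6)² − (y + 64.4)² with x = -52.800, y = -1.103, so z ≈ 28.794 ≈ 28.8 km.
Check against STA-05 (with the unrounded solution): distance 60.25 ≈ 60.25 km. ✓

x ≈ -52.8 km, y ≈ -1.1 km, depth ≈ 28.8 km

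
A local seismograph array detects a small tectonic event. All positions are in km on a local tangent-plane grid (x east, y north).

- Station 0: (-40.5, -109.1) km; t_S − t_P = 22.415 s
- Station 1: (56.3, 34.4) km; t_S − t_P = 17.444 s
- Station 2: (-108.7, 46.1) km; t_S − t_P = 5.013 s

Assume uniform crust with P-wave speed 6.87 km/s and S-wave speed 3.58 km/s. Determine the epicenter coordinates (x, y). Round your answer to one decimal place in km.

(-72.4, 55.4)

Distance from S−P lag: d = Δt · v_P v_S / (v_P − v_S) = Δt · (6.87·3.58)/(6.87−3.58) ≈ 7.4756·Δt.
So d_Station 0 = 167.56, d_Station 1 = 130.40, d_Station 2 = 37.47 km.
Circle about each station: (x + 40.5)² + (y + 109.1)² = 167.56²; (x − 56.3)² + (y − 34.4)² = 130.40²; (x + 108.7)² + (y − 46.1)² = 37.47².
Subtracting pairs of circle equations eliminates x²+y² and gives linear equations (the radical axes):
193.6 x + 287.0 y = 1882.18
-136.4 x + 310.4 y = 27070.19
Solving the 2×2 system: x ≈ -72.4, y ≈ 55.4 km.
Check against Station 0 (with the unrounded x, y): √((x + 40.5)²+(y + 109.1)²) = 167.56 ≈ 167.56 km. ✓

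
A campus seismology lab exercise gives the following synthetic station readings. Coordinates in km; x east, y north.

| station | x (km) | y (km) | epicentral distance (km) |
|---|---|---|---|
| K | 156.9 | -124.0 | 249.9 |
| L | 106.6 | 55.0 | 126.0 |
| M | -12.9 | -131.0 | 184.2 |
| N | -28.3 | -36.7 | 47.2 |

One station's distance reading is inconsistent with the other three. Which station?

N

Solve using three stations at a time. Using K, L, M (subtract circle equations pairwise → linear system) gives (x, y) ≈ (-19.4, 53.1).
Distances from that point to each station vs reported:
  K: calculated 249.9 vs reported 249.9 → residual 0.0 km
  L: calculated 126.0 vs reported 126.0 → residual 0.0 km
  M: calculated 184.2 vs reported 184.2 → residual 0.0 km
  N: calculated 90.3 vs reported 47.2 → residual 43.1 km
K, L, M are mutually consistent (residuals ≈ 0); N is off by 43.1 km.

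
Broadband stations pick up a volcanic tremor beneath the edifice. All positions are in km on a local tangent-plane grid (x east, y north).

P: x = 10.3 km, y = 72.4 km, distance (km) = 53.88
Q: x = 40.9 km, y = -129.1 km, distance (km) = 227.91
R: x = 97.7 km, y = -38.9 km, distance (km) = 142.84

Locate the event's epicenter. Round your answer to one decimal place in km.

x ≈ 57.6 km, y ≈ 98.2 km

Circle about each station: (x − 10.3)² + (y − 72.4)² = 53.88²; (x − 40.9)² + (y + 129.1)² = 227.91²; (x − 97.7)² + (y + 38.9)² = 142.84².
Subtracting pairs of circle equations eliminates x²+y² and gives linear equations (the radical axes):
61.2 x − 403.0 y = -36048.14
174.8 x − 222.6 y = -11789.56
Solving the 2×2 system: x ≈ 57.6, y ≈ 98.2 km.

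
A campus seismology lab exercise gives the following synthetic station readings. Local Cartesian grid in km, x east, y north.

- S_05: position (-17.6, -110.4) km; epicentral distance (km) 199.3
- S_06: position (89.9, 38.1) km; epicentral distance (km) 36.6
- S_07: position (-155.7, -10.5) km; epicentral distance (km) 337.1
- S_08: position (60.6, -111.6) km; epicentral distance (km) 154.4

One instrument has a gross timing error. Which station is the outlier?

Solve using three stations at a time. Using S_05, S_06, S_08 (subtract circle equations pairwise → linear system) gives (x, y) ≈ (125.2, 28.6).
Distances from that point to each station vs reported:
  S_05: calculated 199.3 vs reported 199.3 → residual 0.0 km
  S_06: calculated 36.5 vs reported 36.6 → residual 0.1 km
  S_07: calculated 283.6 vs reported 337.1 → residual 53.5 km
  S_08: calculated 154.4 vs reported 154.4 → residual 0.0 km
S_05, S_06, S_08 are mutually consistent (residuals ≈ 0); S_07 is off by 53.5 km.

S_07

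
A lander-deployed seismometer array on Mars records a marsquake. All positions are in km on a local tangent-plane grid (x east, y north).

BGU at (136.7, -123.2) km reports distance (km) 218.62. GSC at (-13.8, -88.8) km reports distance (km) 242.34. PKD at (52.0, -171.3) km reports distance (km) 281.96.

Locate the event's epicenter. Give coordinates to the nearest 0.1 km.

(143.8, 95.3)

Circle about each station: (x − 136.7)² + (y + 123.2)² = 218.62²; (x + 13.8)² + (y + 88.8)² = 242.34²; (x − 52.0)² + (y + 171.3)² = 281.96².
Subtracting the BGU equation from the GSC and PKD equations removes the quadratic terms:
-301.0 x + 68.8 y = -36723.22
-169.4 x − 96.2 y = -33524.18
Solving the 2×2 system: x ≈ 143.8, y ≈ 95.3 km.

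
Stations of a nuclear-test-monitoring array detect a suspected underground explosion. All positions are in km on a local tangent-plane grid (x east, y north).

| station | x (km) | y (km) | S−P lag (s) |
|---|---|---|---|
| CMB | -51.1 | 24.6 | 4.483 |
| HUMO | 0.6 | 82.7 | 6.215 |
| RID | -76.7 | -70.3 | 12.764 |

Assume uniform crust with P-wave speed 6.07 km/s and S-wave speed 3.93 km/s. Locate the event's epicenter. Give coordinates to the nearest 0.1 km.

x ≈ -67.8 km, y ≈ 71.7 km

Distance from S−P lag: d = Δt · v_P v_S / (v_P − v_S) = Δt · (6.07·3.93)/(6.07−3.93) ≈ 11.1472·Δt.
So d_CMB = 49.97, d_HUMO = 69.28, d_RID = 142.28 km.
Circle about each station: (x + 51.1)² + (y − 24.6)² = 49.97²; (x − 0.6)² + (y − 82.7)² = 69.28²; (x + 76.7)² + (y + 70.3)² = 142.28².
Subtracting the CMB equation from the HUMO and RID equations removes the quadratic terms:
103.4 x + 116.2 y = 1320.56
-51.2 x − 189.8 y = -10137.99
Solving the 2×2 system: x ≈ -67.8, y ≈ 71.7 km.
Check against CMB (with the unrounded x, y): √((x + 51.1)²+(y − 24.6)²) = 49.98 ≈ 49.97 km. ✓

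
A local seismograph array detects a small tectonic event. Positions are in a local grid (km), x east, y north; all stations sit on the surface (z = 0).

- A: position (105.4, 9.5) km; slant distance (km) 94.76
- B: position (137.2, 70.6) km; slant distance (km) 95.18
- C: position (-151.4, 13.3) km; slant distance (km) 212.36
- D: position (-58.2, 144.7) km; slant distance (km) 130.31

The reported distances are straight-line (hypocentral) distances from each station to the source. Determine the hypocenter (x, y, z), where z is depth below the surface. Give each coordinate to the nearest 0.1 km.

Each station gives a sphere (x−x_i)² + (y−y_i)² + z² = d_i² (stations at z=0).
Subtracting the A sphere from B and C: z² cancels, leaving linear equations in x and y:
63.6 x + 122.2 y = 12529.02
-513.6 x + 7.6 y = -24217.87
Solving: x ≈ 48.298, y ≈ 77.391 km (keep extra digits for the depth step; rounded: 48.3, 77.4).
Then from the A sphere: z² = 94.76² − (x − 105.4)² − (y − 9.5)² with x = 48.298, y = 77.391, so z ≈ 33.311 ≈ 33.3 km.

x ≈ 48.3 km, y ≈ 77.4 km, depth ≈ 33.3 km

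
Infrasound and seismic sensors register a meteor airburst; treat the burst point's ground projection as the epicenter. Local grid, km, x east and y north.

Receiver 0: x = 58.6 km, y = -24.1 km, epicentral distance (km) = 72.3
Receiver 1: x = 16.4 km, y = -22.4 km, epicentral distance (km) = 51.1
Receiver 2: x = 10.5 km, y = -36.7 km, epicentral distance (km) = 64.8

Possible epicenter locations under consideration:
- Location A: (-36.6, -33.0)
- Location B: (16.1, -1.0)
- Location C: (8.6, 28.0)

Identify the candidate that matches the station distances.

For each candidate, compare |candidate − station| to the reported distance:
Location A: residuals Receiver 0 23.3, Receiver 1 2.9, Receiver 2 17.6 → max 23.3 km
Location B: residuals Receiver 0 23.9, Receiver 1 29.7, Receiver 2 28.7 → max 29.7 km
Location C: residuals Receiver 0 0.1, Receiver 1 0.1, Receiver 2 0.1 → max 0.1 km
Only Location C has all residuals ≈ 0.

Location C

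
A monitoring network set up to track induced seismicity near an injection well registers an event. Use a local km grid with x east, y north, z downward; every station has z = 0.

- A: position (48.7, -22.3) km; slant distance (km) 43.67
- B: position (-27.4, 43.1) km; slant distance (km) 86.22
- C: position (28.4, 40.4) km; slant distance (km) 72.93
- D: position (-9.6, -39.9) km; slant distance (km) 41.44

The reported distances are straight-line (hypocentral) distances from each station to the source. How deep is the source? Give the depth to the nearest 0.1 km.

Each station gives a sphere (x−x_i)² + (y−y_i)² + z² = d_i² (stations at z=0).
Subtracting the A sphere from B and C: z² cancels, leaving linear equations in x and y:
-152.2 x + 130.8 y = -5787.43
-40.6 x + 125.4 y = -3841.98
Solving: x ≈ 16.204, y ≈ -25.392 km (keep extra digits for the depth step; rounded: 16.2, -25.4).
Then from the A sphere: z² = 43.67² − (x − 48.7)² − (y + 22.3)² with x = 16.204, y = -25.392, so z ≈ 29.009 ≈ 29.0 km.

depth ≈ 29.0 km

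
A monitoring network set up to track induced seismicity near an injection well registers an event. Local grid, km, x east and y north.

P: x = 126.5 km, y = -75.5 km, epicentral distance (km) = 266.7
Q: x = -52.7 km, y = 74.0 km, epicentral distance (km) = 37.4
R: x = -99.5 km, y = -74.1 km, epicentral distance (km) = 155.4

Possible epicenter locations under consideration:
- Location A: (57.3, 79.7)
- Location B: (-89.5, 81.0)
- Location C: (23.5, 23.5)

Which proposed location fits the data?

Location B

For each candidate, compare |candidate − station| to the reported distance:
Location A: residuals P 96.8, Q 72.7, R 64.2 → max 96.8 km
Location B: residuals P 0.0, Q 0.1, R 0.0 → max 0.1 km
Location C: residuals P 123.8, Q 54.0, R 1.6 → max 123.8 km
Only Location B has all residuals ≈ 0.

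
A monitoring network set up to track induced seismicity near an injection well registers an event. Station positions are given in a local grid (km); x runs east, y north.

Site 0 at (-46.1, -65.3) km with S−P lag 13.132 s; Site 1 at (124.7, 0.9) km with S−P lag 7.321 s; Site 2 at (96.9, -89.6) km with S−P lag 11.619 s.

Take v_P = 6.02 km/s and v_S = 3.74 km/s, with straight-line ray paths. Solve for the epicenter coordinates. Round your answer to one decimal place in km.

Distance from S−P lag: d = Δt · v_P v_S / (v_P − v_S) = Δt · (6.02·3.74)/(6.02−3.74) ≈ 9.8749·Δt.
So d_Site 0 = 129.68, d_Site 1 = 72.29, d_Site 2 = 114.74 km.
Circle about each station: (x + 46.1)² + (y + 65.3)² = 129.68²; (x − 124.7)² + (y − 0.9)² = 72.29²; (x − 96.9)² + (y + 89.6)² = 114.74².
Subtracting the Site 0 equation from the Site 1 and Site 2 equations removes the quadratic terms:
341.6 x + 132.4 y = 20752.66
286.0 x − 48.6 y = 14680.10
Solving the 2×2 system: x ≈ 54.2, y ≈ 16.9 km.
Check against Site 0 (with the unrounded x, y): √((x + 46.1)²+(y + 65.3)²) = 129.68 ≈ 129.68 km. ✓

x ≈ 54.2 km, y ≈ 16.9 km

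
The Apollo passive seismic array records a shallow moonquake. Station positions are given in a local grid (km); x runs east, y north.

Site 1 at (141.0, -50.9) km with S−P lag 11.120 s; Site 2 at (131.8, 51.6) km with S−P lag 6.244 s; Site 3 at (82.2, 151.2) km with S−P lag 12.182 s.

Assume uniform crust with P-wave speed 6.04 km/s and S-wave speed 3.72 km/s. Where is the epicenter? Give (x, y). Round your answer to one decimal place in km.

74.1 km east, 33.5 km north

Distance from S−P lag: d = Δt · v_P v_S / (v_P − v_S) = Δt · (6.04·3.72)/(6.04−3.72) ≈ 9.6848·Δt.
So d_Site 1 = 107.70, d_Site 2 = 60.47, d_Site 3 = 117.98 km.
Circle about each station: (x − 141.0)² + (y + 50.9)² = 107.70²; (x − 131.8)² + (y − 51.6)² = 60.47²; (x − 82.2)² + (y − 151.2)² = 117.98².
Subtracting the Site 1 equation from the Site 2 and Site 3 equations removes the quadratic terms:
-18.4 x + 205.0 y = 5504.66
-117.6 x + 404.2 y = 4826.48
Solving the 2×2 system: x ≈ 74.1, y ≈ 33.5 km.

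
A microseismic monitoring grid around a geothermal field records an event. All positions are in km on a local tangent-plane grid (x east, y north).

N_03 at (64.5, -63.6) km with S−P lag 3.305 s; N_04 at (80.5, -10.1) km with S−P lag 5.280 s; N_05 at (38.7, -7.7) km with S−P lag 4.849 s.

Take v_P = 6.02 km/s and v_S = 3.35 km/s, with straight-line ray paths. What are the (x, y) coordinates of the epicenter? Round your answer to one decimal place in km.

x ≈ 54.8 km, y ≈ -40.6 km

Distance from S−P lag: d = Δt · v_P v_S / (v_P − v_S) = Δt · (6.02·3.35)/(6.02−3.35) ≈ 7.5532·Δt.
So d_N_03 = 24.96, d_N_04 = 39.88, d_N_05 = 36.63 km.
Circle about each station: (x − 64.5)² + (y + 63.6)² = 24.96²; (x − 80.5)² + (y + 10.1)² = 39.88²; (x − 38.7)² + (y + 7.7)² = 36.63².
Subtracting the N_03 equation from the N_04 and N_05 equations removes the quadratic terms:
32.0 x + 107.0 y = -2590.36
-51.6 x + 111.8 y = -7366.99
Solving the 2×2 system: x ≈ 54.8, y ≈ -40.6 km.
Check against N_03 (with the unrounded x, y): √((x − 64.5)²+(y + 63.6)²) = 24.96 ≈ 24.96 km. ✓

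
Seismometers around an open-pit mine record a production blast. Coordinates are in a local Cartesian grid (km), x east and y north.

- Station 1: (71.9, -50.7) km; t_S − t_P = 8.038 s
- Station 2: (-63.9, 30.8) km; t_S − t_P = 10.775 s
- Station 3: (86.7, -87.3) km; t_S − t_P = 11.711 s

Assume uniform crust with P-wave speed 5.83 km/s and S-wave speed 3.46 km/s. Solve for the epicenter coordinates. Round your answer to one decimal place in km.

x ≈ 8.1 km, y ≈ -26.0 km

Distance from S−P lag: d = Δt · v_P v_S / (v_P − v_S) = Δt · (5.83·3.46)/(5.83−3.46) ≈ 8.5113·Δt.
So d_Station 1 = 68.41, d_Station 2 = 91.71, d_Station 3 = 99.68 km.
Circle about each station: (x − 71.9)² + (y + 50.7)² = 68.41²; (x + 63.9)² + (y − 30.8)² = 91.71²; (x − 86.7)² + (y + 87.3)² = 99.68².
Subtracting the Station 1 equation from the Station 2 and Station 3 equations removes the quadratic terms:
-271.6 x + 163.0 y = -6439.05
29.6 x − 73.2 y = 2141.91
Solving the 2×2 system: x ≈ 8.1, y ≈ -26.0 km.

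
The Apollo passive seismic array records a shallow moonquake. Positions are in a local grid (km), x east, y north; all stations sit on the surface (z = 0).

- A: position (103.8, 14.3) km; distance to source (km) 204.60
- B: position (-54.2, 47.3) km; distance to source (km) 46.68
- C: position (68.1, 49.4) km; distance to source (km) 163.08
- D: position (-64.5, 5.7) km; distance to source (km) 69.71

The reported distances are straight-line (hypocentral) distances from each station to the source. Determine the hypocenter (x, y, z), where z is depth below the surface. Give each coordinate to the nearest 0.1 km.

Each station gives a sphere (x−x_i)² + (y−y_i)² + z² = d_i² (stations at z=0).
Subtracting the A sphere from B and C: z² cancels, leaving linear equations in x and y:
-316.0 x + 66.0 y = 33878.14
-71.4 x + 70.2 y = 11365.11
Solving: x ≈ -93.193, y ≈ 67.111 km (keep extra digits for the depth step; rounded: -93.2, 67.1).
Then from the A sphere: z² = 204.60² − (x − 103.8)² − (y − 14.3)² with x = -93.193, y = 67.111, so z ≈ 16.307 ≈ 16.3 km.
Check against D (with the unrounded solution): distance 69.72 ≈ 69.71 km. ✓

(-93.2, 67.1, 16.3)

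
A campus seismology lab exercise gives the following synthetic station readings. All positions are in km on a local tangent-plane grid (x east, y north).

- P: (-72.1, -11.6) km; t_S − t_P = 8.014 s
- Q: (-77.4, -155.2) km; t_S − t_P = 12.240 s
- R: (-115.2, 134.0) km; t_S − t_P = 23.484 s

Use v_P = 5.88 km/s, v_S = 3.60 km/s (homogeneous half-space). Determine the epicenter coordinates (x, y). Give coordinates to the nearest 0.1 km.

x ≈ -15.5 km, y ≈ -59.9 km

Distance from S−P lag: d = Δt · v_P v_S / (v_P − v_S) = Δt · (5.88·3.60)/(5.88−3.60) ≈ 9.2842·Δt.
So d_P = 74.40, d_Q = 113.64, d_R = 218.03 km.
Circle about each station: (x + 72.1)² + (y + 11.6)² = 74.40²; (x + 77.4)² + (y + 155.2)² = 113.64²; (x + 115.2)² + (y − 134.0)² = 218.03².
Subtracting pairs of circle equations eliminates x²+y² and gives linear equations (the radical axes):
-10.6 x − 287.2 y = 17366.14
-86.2 x + 291.2 y = -16107.65
Solving the 2×2 system: x ≈ -15.5, y ≈ -59.9 km.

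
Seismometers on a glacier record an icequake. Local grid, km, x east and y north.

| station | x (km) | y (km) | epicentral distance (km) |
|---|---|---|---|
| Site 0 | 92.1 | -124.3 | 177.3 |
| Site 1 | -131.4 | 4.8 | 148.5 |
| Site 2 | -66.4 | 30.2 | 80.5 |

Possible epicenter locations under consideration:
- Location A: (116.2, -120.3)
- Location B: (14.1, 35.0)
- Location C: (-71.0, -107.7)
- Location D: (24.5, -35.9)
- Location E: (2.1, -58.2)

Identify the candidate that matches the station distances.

For each candidate, compare |candidate − station| to the reported distance:
Location A: residuals Site 0 152.9, Site 1 128.9, Site 2 156.1 → max 156.1 km
Location B: residuals Site 0 0.1, Site 1 0.1, Site 2 0.1 → max 0.1 km
Location C: residuals Site 0 13.4, Site 1 20.8, Site 2 57.5 → max 57.5 km
Location D: residuals Site 0 66.0, Site 1 12.6, Site 2 31.9 → max 66.0 km
Location E: residuals Site 0 65.6, Site 1 0.9, Site 2 31.3 → max 65.6 km
Only Location B has all residuals ≈ 0.

Location B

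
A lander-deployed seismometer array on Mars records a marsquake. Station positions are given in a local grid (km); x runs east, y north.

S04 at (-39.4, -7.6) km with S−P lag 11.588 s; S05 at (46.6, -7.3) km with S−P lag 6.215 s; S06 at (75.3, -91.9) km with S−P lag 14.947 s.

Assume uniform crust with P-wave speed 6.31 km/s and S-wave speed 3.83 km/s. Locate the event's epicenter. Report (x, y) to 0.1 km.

(56.2, 52.5)

Distance from S−P lag: d = Δt · v_P v_S / (v_P − v_S) = Δt · (6.31·3.83)/(6.31−3.83) ≈ 9.7449·Δt.
So d_S04 = 112.92, d_S05 = 60.56, d_S06 = 145.66 km.
Circle about each station: (x + 39.4)² + (y + 7.6)² = 112.92²; (x − 46.6)² + (y + 7.3)² = 60.56²; (x − 75.3)² + (y + 91.9)² = 145.66².
Subtracting the S04 equation from the S05 and S06 equations removes the quadratic terms:
172.0 x + 0.6 y = 9698.14
229.4 x − 168.6 y = 4039.67
Solving the 2×2 system: x ≈ 56.2, y ≈ 52.5 km.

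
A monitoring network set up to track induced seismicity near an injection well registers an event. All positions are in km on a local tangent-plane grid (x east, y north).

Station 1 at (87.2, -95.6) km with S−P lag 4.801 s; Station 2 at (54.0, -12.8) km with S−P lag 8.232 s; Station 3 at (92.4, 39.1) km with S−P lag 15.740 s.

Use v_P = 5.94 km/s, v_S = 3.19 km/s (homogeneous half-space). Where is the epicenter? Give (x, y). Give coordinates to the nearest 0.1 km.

Distance from S−P lag: d = Δt · v_P v_S / (v_P − v_S) = Δt · (5.94·3.19)/(5.94−3.19) ≈ 6.8904·Δt.
So d_Station 1 = 33.08, d_Station 2 = 56.72, d_Station 3 = 108.45 km.
Circle about each station: (x − 87.2)² + (y + 95.6)² = 33.08²; (x − 54.0)² + (y + 12.8)² = 56.72²; (x − 92.4)² + (y − 39.1)² = 108.45².
Subtracting pairs of circle equations eliminates x²+y² and gives linear equations (the radical axes):
-66.4 x + 165.6 y = -15786.23
10.4 x + 269.4 y = -17343.75
Solving the 2×2 system: x ≈ 70.4, y ≈ -67.1 km.

70.4 km east, -67.1 km north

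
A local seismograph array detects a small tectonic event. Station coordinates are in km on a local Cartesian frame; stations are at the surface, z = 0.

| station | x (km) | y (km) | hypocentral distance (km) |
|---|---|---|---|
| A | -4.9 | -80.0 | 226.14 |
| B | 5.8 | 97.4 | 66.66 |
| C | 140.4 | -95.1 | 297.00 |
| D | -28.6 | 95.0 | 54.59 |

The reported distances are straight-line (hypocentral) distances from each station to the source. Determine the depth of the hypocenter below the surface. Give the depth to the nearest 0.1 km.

z ≈ 25.9 km

Each station gives a sphere (x−x_i)² + (y−y_i)² + z² = d_i² (stations at z=0).
Subtracting the A sphere from B and C: z² cancels, leaving linear equations in x and y:
21.4 x + 354.8 y = 49792.13
290.6 x − 30.2 y = -14737.54
Solving: x ≈ -35.905, y ≈ 142.504 km (keep extra digits for the depth step; rounded: -35.9, 142.5).
Then from the A sphere: z² = 226.14² − (x + 4.9)² − (y + 80.0)² with x = -35.905, y = 142.504, so z ≈ 25.884 ≈ 25.9 km.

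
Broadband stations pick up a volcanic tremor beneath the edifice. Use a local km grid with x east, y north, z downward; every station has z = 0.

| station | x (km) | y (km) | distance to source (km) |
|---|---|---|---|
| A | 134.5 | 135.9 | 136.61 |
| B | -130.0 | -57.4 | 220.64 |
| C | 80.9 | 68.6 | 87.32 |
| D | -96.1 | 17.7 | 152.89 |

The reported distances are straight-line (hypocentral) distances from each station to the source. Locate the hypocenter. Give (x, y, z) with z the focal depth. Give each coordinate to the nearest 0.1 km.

Each station gives a sphere (x−x_i)² + (y−y_i)² + z² = d_i² (stations at z=0).
Subtracting the A sphere from B and C: z² cancels, leaving linear equations in x and y:
-529.0 x − 386.6 y = -46384.02
-107.2 x − 134.6 y = -14270.78
Solving: x ≈ 24.402, y ≈ 86.589 km (keep extra digits for the depth step; rounded: 24.4, 86.6).
Then from the A sphere: z² = 136.61² − (x − 134.5)² − (y − 135.9)² with x = 24.402, y = 86.589, so z ≈ 64.103 ≈ 64.1 km.
Check against D (with the unrounded solution): distance 152.89 ≈ 152.89 km. ✓

x ≈ 24.4 km, y ≈ 86.6 km, depth ≈ 64.1 km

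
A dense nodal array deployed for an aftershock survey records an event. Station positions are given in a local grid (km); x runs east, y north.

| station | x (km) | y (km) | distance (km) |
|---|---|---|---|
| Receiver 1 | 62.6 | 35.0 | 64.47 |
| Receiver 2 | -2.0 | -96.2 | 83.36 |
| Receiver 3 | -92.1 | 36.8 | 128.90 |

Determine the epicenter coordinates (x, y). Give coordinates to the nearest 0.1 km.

x ≈ 24.9 km, y ≈ -17.3 km

Circle about each station: (x − 62.6)² + (y − 35.0)² = 64.47²; (x + 2.0)² + (y + 96.2)² = 83.36²; (x + 92.1)² + (y − 36.8)² = 128.90².
Subtracting pairs of circle equations eliminates x²+y² and gives linear equations (the radical axes):
-129.2 x − 262.4 y = 1322.17
-309.4 x + 3.6 y = -7765.94
Solving the 2×2 system: x ≈ 24.9, y ≈ -17.3 km.
Check against Receiver 1 (with the unrounded x, y): √((x − 62.6)²+(y − 35.0)²) = 64.47 ≈ 64.47 km. ✓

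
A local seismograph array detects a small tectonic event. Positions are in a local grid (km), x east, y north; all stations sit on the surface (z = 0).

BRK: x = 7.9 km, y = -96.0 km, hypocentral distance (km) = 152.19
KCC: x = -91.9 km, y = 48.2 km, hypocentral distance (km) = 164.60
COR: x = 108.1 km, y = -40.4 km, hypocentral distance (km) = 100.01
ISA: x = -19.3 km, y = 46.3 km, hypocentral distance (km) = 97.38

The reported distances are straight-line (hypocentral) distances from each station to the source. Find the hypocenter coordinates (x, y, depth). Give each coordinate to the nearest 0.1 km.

(65.4, 36.8, 47.1)

Each station gives a sphere (x−x_i)² + (y−y_i)² + z² = d_i² (stations at z=0).
Subtracting the BRK sphere from KCC and COR: z² cancels, leaving linear equations in x and y:
-199.6 x + 288.4 y = -2440.92
200.4 x + 111.2 y = 17199.16
Solving: x ≈ 65.403, y ≈ 36.802 km (keep extra digits for the depth step; rounded: 65.4, 36.8).
Then from the BRK sphere: z² = 152.19² − (x − 7.9)² − (y + 96.0)² with x = 65.403, y = 36.802, so z ≈ 47.104 ≈ 47.1 km.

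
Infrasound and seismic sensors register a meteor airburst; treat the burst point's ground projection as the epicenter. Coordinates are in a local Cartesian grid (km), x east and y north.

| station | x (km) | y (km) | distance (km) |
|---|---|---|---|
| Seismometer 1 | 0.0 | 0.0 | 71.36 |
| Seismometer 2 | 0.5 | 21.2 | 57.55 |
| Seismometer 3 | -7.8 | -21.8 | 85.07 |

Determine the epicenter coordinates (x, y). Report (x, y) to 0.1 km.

(-47.0, 53.7)

Circle about each station: x² + y² = 71.36²; (x − 0.5)² + (y − 21.2)² = 57.55²; (x + 7.8)² + (y + 21.8)² = 85.07².
Subtracting the Seismometer 1 equation from the Seismometer 2 and Seismometer 3 equations removes the quadratic terms:
1.0 x + 42.4 y = 2229.94
-15.6 x − 43.6 y = -1608.58
Solving the 2×2 system: x ≈ -47.0, y ≈ 53.7 km.
Check against Seismometer 1 (with the unrounded x, y): √(x²+y²) = 71.35 ≈ 71.36 km. ✓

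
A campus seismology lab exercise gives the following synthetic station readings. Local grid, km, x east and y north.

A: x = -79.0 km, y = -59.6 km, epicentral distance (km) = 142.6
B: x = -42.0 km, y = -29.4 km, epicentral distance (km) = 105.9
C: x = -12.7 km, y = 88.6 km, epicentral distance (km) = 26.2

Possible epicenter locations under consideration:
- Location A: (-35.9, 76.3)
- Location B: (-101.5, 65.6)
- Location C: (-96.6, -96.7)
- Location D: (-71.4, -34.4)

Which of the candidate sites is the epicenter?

For each candidate, compare |candidate − station| to the reported distance:
Location A: residuals A 0.0, B 0.0, C 0.1 → max 0.1 km
Location B: residuals A 15.4, B 6.2, C 65.5 → max 65.5 km
Location C: residuals A 101.5, B 19.2, C 177.2 → max 177.2 km
Location D: residuals A 116.3, B 76.1, C 110.1 → max 116.3 km
Only Location A has all residuals ≈ 0.

Location A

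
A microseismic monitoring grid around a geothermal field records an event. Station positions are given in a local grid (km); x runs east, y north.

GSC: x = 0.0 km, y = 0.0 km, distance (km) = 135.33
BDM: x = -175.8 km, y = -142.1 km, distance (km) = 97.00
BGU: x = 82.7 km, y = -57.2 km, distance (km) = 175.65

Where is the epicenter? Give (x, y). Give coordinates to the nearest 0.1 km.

-86.6 km east, -104.0 km north

Circle about each station: x² + y² = 135.33²; (x + 175.8)² + (y + 142.1)² = 97.00²; (x − 82.7)² + (y + 57.2)² = 175.65².
Subtracting pairs of circle equations eliminates x²+y² and gives linear equations (the radical axes):
-351.6 x − 284.2 y = 60003.26
165.4 x − 114.4 y = -2427.58
Solving the 2×2 system: x ≈ -86.6, y ≈ -104.0 km.
Check against GSC (with the unrounded x, y): √(x²+y²) = 135.33 ≈ 135.33 km. ✓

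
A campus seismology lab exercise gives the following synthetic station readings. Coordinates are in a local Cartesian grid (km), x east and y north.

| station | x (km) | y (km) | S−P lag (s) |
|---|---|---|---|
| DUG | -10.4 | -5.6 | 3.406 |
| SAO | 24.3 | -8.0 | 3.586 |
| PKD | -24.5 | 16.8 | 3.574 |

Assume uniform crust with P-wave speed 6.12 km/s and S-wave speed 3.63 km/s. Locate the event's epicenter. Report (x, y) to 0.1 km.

Distance from S−P lag: d = Δt · v_P v_S / (v_P − v_S) = Δt · (6.12·3.63)/(6.12−3.63) ≈ 8.9219·Δt.
So d_DUG = 30.39, d_SAO = 31.99, d_PKD = 31.89 km.
Circle about each station: (x + 10.4)² + (y + 5.6)² = 30.39²; (x − 24.3)² + (y + 8.0)² = 31.99²; (x + 24.5)² + (y − 16.8)² = 31.89².
Subtracting pairs of circle equations eliminates x²+y² and gives linear equations (the radical axes):
69.4 x − 4.8 y = 415.16
-28.2 x + 44.8 y = 649.55
Solving the 2×2 system: x ≈ 7.3, y ≈ 19.1 km.

(7.3, 19.1)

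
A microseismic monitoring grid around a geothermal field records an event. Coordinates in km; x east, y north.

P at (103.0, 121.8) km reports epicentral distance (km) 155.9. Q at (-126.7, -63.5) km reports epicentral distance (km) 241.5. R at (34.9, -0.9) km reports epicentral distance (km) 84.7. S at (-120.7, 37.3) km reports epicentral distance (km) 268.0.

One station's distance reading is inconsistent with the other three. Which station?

S

Solve using three stations at a time. Using P, Q, R (subtract circle equations pairwise → linear system) gives (x, y) ≈ (113.0, -33.8).
Distances from that point to each station vs reported:
  P: calculated 155.9 vs reported 155.9 → residual 0.0 km
  Q: calculated 241.5 vs reported 241.5 → residual 0.0 km
  R: calculated 84.7 vs reported 84.7 → residual 0.0 km
  S: calculated 244.2 vs reported 268.0 → residual 23.8 km
P, Q, R are mutually consistent (residuals ≈ 0); S is off by 23.8 km.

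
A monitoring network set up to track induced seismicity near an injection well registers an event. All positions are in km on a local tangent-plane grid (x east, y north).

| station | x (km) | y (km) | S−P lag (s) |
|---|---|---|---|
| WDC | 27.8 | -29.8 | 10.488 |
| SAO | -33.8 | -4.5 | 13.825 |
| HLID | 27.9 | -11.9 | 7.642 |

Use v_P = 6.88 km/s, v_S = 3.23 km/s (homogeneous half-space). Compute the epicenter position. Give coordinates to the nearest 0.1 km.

Distance from S−P lag: d = Δt · v_P v_S / (v_P − v_S) = Δt · (6.88·3.23)/(6.88−3.23) ≈ 6.0883·Δt.
So d_WDC = 63.85, d_SAO = 84.17, d_HLID = 46.53 km.
Circle about each station: (x − 27.8)² + (y + 29.8)² = 63.85²; (x + 33.8)² + (y + 4.5)² = 84.17²; (x − 27.9)² + (y + 11.9)² = 46.53².
Subtracting pairs of circle equations eliminates x²+y² and gives linear equations (the radical axes):
-123.2 x + 50.6 y = -3505.96
0.2 x + 35.8 y = 1170.92
Solving the 2×2 system: x ≈ 41.8, y ≈ 32.5 km.

(41.8, 32.5)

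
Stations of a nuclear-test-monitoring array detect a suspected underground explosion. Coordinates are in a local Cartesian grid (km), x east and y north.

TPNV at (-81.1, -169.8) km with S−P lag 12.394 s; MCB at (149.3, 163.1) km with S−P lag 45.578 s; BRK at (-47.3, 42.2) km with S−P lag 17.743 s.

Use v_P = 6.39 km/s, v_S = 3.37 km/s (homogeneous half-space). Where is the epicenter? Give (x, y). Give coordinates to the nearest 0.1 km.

x ≈ -62.5 km, y ≈ -83.4 km

Distance from S−P lag: d = Δt · v_P v_S / (v_P − v_S) = Δt · (6.39·3.37)/(6.39−3.37) ≈ 7.1306·Δt.
So d_TPNV = 88.38, d_MCB = 325.00, d_BRK = 126.52 km.
Circle about each station: (x + 81.1)² + (y + 169.8)² = 88.38²; (x − 149.3)² + (y − 163.1)² = 325.00²; (x + 47.3)² + (y − 42.2)² = 126.52².
Subtracting pairs of circle equations eliminates x²+y² and gives linear equations (the radical axes):
460.8 x + 665.8 y = -84331.13
67.6 x + 424.0 y = -39587.41
Solving the 2×2 system: x ≈ -62.5, y ≈ -83.4 km.
Check against TPNV (with the unrounded x, y): √((x + 81.1)²+(y + 169.8)²) = 88.38 ≈ 88.38 km. ✓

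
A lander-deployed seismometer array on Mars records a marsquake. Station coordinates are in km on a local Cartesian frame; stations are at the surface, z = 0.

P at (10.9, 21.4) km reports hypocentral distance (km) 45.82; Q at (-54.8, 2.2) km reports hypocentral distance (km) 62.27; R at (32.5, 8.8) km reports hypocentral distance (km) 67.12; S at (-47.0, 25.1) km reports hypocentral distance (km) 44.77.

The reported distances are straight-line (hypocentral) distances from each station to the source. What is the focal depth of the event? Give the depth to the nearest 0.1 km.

z ≈ 28.5 km

Each station gives a sphere (x−x_i)² + (y−y_i)² + z² = d_i² (stations at z=0).
Subtracting the P sphere from Q and R: z² cancels, leaving linear equations in x and y:
-131.4 x − 38.4 y = 653.03
43.2 x − 25.2 y = -1848.70
Solving: x ≈ -17.594, y ≈ 43.200 km (keep extra digits for the depth step; rounded: -17.6, 43.2).
Then from the P sphere: z² = 45.82² − (x − 10.9)² − (y − 21.4)² with x = -17.594, y = 43.200, so z ≈ 28.501 ≈ 28.5 km.
Check against S (with the unrounded solution): distance 44.77 ≈ 44.77 km. ✓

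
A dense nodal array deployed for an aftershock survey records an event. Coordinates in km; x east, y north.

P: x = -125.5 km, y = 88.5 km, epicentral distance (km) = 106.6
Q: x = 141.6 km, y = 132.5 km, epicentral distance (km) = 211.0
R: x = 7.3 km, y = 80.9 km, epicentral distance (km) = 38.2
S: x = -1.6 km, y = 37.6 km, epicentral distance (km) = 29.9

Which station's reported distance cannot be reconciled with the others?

Q

Solve using three stations at a time. Using P, R, S (subtract circle equations pairwise → linear system) gives (x, y) ≈ (-23.3, 58.1).
Distances from that point to each station vs reported:
  P: calculated 106.6 vs reported 106.6 → residual 0.0 km
  Q: calculated 180.9 vs reported 211.0 → residual 30.1 km
  R: calculated 38.2 vs reported 38.2 → residual 0.0 km
  S: calculated 29.9 vs reported 29.9 → residual 0.0 km
P, R, S are mutually consistent (residuals ≈ 0); Q is off by 30.1 km.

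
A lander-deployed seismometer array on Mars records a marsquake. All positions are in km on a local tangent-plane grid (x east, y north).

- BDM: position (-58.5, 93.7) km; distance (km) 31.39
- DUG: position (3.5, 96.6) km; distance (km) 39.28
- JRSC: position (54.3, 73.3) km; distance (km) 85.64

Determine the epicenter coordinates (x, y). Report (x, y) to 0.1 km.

Circle about each station: (x + 58.5)² + (y − 93.7)² = 31.39²; (x − 3.5)² + (y − 96.6)² = 39.28²; (x − 54.3)² + (y − 73.3)² = 85.64².
Subtracting pairs of circle equations eliminates x²+y² and gives linear equations (the radical axes):
124.0 x + 5.8 y = -3415.72
225.6 x − 40.8 y = -10229.44
Solving the 2×2 system: x ≈ -31.2, y ≈ 78.2 km.
Check against BDM (with the unrounded x, y): √((x + 58.5)²+(y − 93.7)²) = 31.40 ≈ 31.39 km. ✓

(-31.2, 78.2)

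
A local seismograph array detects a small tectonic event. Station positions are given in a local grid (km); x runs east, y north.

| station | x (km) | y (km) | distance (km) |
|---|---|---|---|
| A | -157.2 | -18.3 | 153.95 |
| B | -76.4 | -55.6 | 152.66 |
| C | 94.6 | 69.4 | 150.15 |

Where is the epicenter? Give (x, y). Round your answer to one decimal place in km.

Circle about each station: (x + 157.2)² + (y + 18.3)² = 153.95²; (x + 76.4)² + (y + 55.6)² = 152.66²; (x − 94.6)² + (y − 69.4)² = 150.15².
Subtracting pairs of circle equations eliminates x²+y² and gives linear equations (the radical axes):
161.6 x − 74.6 y = -15722.88
503.6 x + 175.4 y = -10125.63
Solving the 2×2 system: x ≈ -53.3, y ≈ 95.3 km.

(-53.3, 95.3)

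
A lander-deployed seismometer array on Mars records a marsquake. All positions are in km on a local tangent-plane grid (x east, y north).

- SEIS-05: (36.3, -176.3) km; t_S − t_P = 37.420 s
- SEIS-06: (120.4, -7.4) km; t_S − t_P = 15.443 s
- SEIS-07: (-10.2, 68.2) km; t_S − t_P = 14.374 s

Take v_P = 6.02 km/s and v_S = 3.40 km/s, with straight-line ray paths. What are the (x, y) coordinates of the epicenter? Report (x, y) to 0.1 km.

93.9 km east, 110.3 km north

Distance from S−P lag: d = Δt · v_P v_S / (v_P − v_S) = Δt · (6.02·3.40)/(6.02−3.40) ≈ 7.8122·Δt.
So d_SEIS-05 = 292.33, d_SEIS-06 = 120.64, d_SEIS-07 = 112.29 km.
Circle about each station: (x − 36.3)² + (y + 176.3)² = 292.33²; (x − 120.4)² + (y + 7.4)² = 120.64²; (x + 10.2)² + (y − 68.2)² = 112.29².
Subtracting pairs of circle equations eliminates x²+y² and gives linear equations (the radical axes):
168.2 x + 337.8 y = 53054.36
-93.0 x + 489.0 y = 45203.68
Solving the 2×2 system: x ≈ 93.9, y ≈ 110.3 km.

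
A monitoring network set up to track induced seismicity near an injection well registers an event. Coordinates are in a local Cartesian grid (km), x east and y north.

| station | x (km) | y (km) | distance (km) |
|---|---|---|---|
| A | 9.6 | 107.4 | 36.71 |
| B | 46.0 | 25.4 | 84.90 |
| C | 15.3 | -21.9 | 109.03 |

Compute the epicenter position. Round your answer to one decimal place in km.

x ≈ -17.1 km, y ≈ 82.2 km

Circle about each station: (x − 9.6)² + (y − 107.4)² = 36.71²; (x − 46.0)² + (y − 25.4)² = 84.90²; (x − 15.3)² + (y + 21.9)² = 109.03².
Subtracting pairs of circle equations eliminates x²+y² and gives linear equations (the radical axes):
72.8 x − 164.0 y = -14726.15
11.4 x − 258.6 y = -21453.14
Solving the 2×2 system: x ≈ -17.1, y ≈ 82.2 km.
Check against A (with the unrounded x, y): √((x − 9.6)²+(y − 107.4)²) = 36.71 ≈ 36.71 km. ✓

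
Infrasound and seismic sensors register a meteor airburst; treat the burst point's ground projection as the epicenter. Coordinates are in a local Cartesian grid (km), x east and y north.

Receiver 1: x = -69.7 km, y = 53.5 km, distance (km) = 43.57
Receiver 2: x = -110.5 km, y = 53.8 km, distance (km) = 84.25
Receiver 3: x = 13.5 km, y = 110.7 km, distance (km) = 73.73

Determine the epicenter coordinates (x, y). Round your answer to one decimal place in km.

Circle about each station: (x + 69.7)² + (y − 53.5)² = 43.57²; (x + 110.5)² + (y − 53.8)² = 84.25²; (x − 13.5)² + (y − 110.7)² = 73.73².
Subtracting pairs of circle equations eliminates x²+y² and gives linear equations (the radical axes):
-81.6 x + 0.6 y = 2184.63
166.4 x + 114.4 y = 1178.63
Solving the 2×2 system: x ≈ -26.4, y ≈ 48.7 km.

-26.4 km east, 48.7 km north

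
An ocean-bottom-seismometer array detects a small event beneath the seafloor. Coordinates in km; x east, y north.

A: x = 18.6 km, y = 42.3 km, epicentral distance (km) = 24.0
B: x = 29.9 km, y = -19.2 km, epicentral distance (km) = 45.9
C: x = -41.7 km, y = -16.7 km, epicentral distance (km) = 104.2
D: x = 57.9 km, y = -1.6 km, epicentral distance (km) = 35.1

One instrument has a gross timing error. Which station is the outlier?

Solve using three stations at a time. Using A, B, D (subtract circle equations pairwise → linear system) gives (x, y) ≈ (36.5, 26.2).
Distances from that point to each station vs reported:
  A: calculated 24.0 vs reported 24.0 → residual 0.0 km
  B: calculated 45.9 vs reported 45.9 → residual 0.0 km
  C: calculated 89.2 vs reported 104.2 → residual 15.0 km
  D: calculated 35.1 vs reported 35.1 → residual 0.0 km
A, B, D are mutually consistent (residuals ≈ 0); C is off by 15.0 km.

C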